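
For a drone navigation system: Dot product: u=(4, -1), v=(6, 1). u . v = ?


u . v = u_x*v_x + u_y*v_y = 4*6 + (-1)*1
= 24 + (-1) = 23

23


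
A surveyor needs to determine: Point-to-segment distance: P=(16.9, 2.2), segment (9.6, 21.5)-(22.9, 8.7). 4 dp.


Project P onto AB: t = 1 (clamped to [0,1])
Closest point on segment: (22.9, 8.7)
Distance: 8.8459

8.8459


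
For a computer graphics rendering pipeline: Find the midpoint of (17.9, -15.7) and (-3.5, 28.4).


M = ((17.9+(-3.5))/2, ((-15.7)+28.4)/2)
= (7.2, 6.35)

(7.2, 6.35)


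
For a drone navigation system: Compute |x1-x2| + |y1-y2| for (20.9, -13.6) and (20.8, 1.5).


|20.9-20.8| + |(-13.6)-1.5| = 0.1 + 15.1 = 15.2

15.2


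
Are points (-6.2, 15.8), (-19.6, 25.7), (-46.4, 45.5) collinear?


Cross product: ((-19.6)-(-6.2))*(45.5-15.8) - (25.7-15.8)*((-46.4)-(-6.2))
= 0

Yes, collinear


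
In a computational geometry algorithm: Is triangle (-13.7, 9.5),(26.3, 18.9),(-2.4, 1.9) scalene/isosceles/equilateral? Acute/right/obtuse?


Side lengths squared: AB^2=1688.36, BC^2=1112.69, CA^2=185.45
Sorted: [185.45, 1112.69, 1688.36]
By sides: Scalene, By angles: Obtuse

Scalene, Obtuse


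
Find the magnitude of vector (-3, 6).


|u| = sqrt((-3)^2 + 6^2) = sqrt(45) = 6.7082

6.7082


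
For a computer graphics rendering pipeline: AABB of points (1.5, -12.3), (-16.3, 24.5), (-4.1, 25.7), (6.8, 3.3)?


x range: [-16.3, 6.8]
y range: [-12.3, 25.7]
Bounding box: (-16.3,-12.3) to (6.8,25.7)

(-16.3,-12.3) to (6.8,25.7)


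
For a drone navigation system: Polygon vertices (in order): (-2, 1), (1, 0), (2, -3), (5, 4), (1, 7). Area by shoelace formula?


Shoelace sum: ((-2)*0 - 1*1) + (1*(-3) - 2*0) + (2*4 - 5*(-3)) + (5*7 - 1*4) + (1*1 - (-2)*7)
= 65
Area = |65|/2 = 32.5

32.5


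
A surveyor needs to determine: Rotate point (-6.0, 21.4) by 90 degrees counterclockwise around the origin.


90° CCW: (x,y) -> (-y, x)
(-6,21.4) -> (-21.4, -6)

(-21.4, -6)


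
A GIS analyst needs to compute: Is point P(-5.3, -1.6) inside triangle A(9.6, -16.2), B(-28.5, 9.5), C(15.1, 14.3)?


Cross products: AB x AP = -173.33, BC x BP = -595.32, CA x CP = -534.75
All same sign? yes

Yes, inside


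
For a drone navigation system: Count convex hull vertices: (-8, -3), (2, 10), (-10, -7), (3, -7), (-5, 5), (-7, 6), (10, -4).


Convex hull vertices (CCW): (-10, -7), (3, -7), (10, -4), (2, 10), (-7, 6)
Count = 5

5


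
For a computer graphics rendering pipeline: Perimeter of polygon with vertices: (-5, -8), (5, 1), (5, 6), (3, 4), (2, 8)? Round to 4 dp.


Sides: (-5, -8)->(5, 1): sqrt(181) = 13.453624, (5, 1)->(5, 6): sqrt(25) = 5, (5, 6)->(3, 4): sqrt(8) = 2.828427, (3, 4)->(2, 8): sqrt(17) = 4.123106, (2, 8)->(-5, -8): sqrt(305) = 17.464249
Sum = 42.869406
Perimeter = 42.8694

42.8694


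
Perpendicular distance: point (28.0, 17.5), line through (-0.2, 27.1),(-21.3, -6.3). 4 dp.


|cross product| = 1144.44
|line direction| = sqrt(1560.77) = 39.5066
Distance = 1144.44/sqrt(1560.77) = 28.9683

28.9683


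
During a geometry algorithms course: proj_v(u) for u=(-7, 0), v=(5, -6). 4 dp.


u.v = -35, |v| = sqrt(61) = 7.8102
Scalar projection = u.v / |v| = -35 / sqrt(61) = -4.4813

-4.4813


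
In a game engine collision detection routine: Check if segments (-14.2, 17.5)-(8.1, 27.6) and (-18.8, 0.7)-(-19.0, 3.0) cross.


Cross products: d1=-13.94, d2=-67.25, d3=-328.18, d4=-274.87
d1*d2 < 0 and d3*d4 < 0? no

No, they don't intersect


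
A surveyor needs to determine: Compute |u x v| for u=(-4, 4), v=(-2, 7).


|u x v| = |(-4)*7 - 4*(-2)|
= |(-28) - (-8)| = 20

20


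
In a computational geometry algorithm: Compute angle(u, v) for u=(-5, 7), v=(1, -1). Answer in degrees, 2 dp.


u.v = -12, |u| = sqrt(74) = 8.6023, |v| = sqrt(2) = 1.4142
cos(theta) = u.v/(|u||v|) = -12/sqrt(148) = -0.986394
theta = acos(-0.986394) = 170.54 degrees

170.54 degrees


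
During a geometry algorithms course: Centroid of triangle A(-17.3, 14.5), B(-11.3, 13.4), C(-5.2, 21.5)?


Centroid = ((x_A+x_B+x_C)/3, (y_A+y_B+y_C)/3)
= (((-17.3)+(-11.3)+(-5.2))/3, (14.5+13.4+21.5)/3)
= (-11.2667, 16.4667)

(-11.2667, 16.4667)


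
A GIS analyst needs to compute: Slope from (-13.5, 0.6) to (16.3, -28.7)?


slope = (y2-y1)/(x2-x1) = ((-28.7)-0.6)/(16.3-(-13.5)) = (-29.3)/29.8 = -0.9832

-0.9832


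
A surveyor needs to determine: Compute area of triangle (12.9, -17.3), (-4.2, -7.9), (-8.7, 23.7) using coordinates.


Area = |x_A(y_B-y_C) + x_B(y_C-y_A) + x_C(y_A-y_B)|/2
= |(-407.64) + (-172.2) + 81.78|/2
= 498.06/2 = 249.03

249.03


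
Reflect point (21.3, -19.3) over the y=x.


Reflection over y=x: (x,y) -> (y,x)
(21.3, -19.3) -> (-19.3, 21.3)

(-19.3, 21.3)


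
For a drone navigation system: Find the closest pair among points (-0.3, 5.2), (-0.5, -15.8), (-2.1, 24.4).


d(P0,P1) = 21.001, d(P0,P2) = 19.2842, d(P1,P2) = 40.2318
Closest: P0 and P2

Closest pair: (-0.3, 5.2) and (-2.1, 24.4), distance = 19.2842


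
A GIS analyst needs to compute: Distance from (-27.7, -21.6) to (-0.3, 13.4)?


dx=27.4, dy=35
d^2 = 27.4^2 + 35^2 = 1975.76
d = sqrt(1975.76) = 44.4495

44.4495


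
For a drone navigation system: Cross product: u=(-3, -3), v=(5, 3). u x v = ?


u x v = u_x*v_y - u_y*v_x = (-3)*3 - (-3)*5
= (-9) - (-15) = 6

6


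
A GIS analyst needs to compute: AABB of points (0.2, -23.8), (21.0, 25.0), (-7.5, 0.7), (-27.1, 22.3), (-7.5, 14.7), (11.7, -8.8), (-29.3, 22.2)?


x range: [-29.3, 21]
y range: [-23.8, 25]
Bounding box: (-29.3,-23.8) to (21,25)

(-29.3,-23.8) to (21,25)


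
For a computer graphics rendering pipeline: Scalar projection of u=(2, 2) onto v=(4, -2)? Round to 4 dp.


u.v = 4, |v| = sqrt(20) = 4.4721
Scalar projection = u.v / |v| = 4 / sqrt(20) = 0.8944

0.8944


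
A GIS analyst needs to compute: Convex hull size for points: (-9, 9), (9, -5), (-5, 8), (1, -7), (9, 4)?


Convex hull vertices (CCW): (-9, 9), (1, -7), (9, -5), (9, 4), (-5, 8)
Count = 5

5


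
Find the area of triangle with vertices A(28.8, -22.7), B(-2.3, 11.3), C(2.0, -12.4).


Area = |x_A(y_B-y_C) + x_B(y_C-y_A) + x_C(y_A-y_B)|/2
= |682.56 + (-23.69) + (-68)|/2
= 590.87/2 = 295.435

295.435


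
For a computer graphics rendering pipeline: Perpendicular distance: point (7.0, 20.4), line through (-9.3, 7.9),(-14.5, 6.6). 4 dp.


|cross product| = 43.81
|line direction| = sqrt(28.73) = 5.36
Distance = 43.81/sqrt(28.73) = 8.1735

8.1735


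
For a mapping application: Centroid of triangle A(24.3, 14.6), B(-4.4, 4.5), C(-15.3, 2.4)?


Centroid = ((x_A+x_B+x_C)/3, (y_A+y_B+y_C)/3)
= ((24.3+(-4.4)+(-15.3))/3, (14.6+4.5+2.4)/3)
= (1.5333, 7.1667)

(1.5333, 7.1667)


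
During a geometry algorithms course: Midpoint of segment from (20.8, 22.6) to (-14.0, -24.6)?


M = ((20.8+(-14))/2, (22.6+(-24.6))/2)
= (3.4, -1)

(3.4, -1)


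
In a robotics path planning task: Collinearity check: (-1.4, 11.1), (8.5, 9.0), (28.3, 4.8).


Cross product: (8.5-(-1.4))*(4.8-11.1) - (9-11.1)*(28.3-(-1.4))
= 0

Yes, collinear


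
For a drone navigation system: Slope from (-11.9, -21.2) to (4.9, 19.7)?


slope = (y2-y1)/(x2-x1) = (19.7-(-21.2))/(4.9-(-11.9)) = 40.9/16.8 = 2.4345

2.4345


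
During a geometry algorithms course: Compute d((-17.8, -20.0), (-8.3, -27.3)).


dx=9.5, dy=-7.3
d^2 = 9.5^2 + (-7.3)^2 = 143.54
d = sqrt(143.54) = 11.9808

11.9808


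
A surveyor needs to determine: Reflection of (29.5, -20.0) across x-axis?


Reflection over x-axis: (x,y) -> (x,-y)
(29.5, -20) -> (29.5, 20)

(29.5, 20)


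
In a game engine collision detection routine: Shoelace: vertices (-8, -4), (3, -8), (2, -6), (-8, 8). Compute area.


Shoelace sum: ((-8)*(-8) - 3*(-4)) + (3*(-6) - 2*(-8)) + (2*8 - (-8)*(-6)) + ((-8)*(-4) - (-8)*8)
= 138
Area = |138|/2 = 69

69


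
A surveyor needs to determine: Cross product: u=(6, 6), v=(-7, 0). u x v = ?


u x v = u_x*v_y - u_y*v_x = 6*0 - 6*(-7)
= 0 - (-42) = 42

42


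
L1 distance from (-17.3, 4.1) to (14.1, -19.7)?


|(-17.3)-14.1| + |4.1-(-19.7)| = 31.4 + 23.8 = 55.2

55.2


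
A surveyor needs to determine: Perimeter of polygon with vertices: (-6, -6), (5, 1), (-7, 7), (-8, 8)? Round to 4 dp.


Sides: (-6, -6)->(5, 1): sqrt(170) = 13.038405, (5, 1)->(-7, 7): sqrt(180) = 13.416408, (-7, 7)->(-8, 8): sqrt(2) = 1.414214, (-8, 8)->(-6, -6): sqrt(200) = 14.142136
Sum = 42.011163
Perimeter = 42.0112

42.0112


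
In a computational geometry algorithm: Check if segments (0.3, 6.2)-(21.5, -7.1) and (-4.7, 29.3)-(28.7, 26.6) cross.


Cross products: d1=-758.04, d2=-1145.02, d3=423.22, d4=810.2
d1*d2 < 0 and d3*d4 < 0? no

No, they don't intersect


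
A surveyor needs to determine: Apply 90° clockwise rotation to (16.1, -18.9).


90° CW: (x,y) -> (y, -x)
(16.1,-18.9) -> (-18.9, -16.1)

(-18.9, -16.1)


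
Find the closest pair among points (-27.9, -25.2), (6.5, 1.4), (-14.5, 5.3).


d(P0,P1) = 43.4847, d(P0,P2) = 33.3138, d(P1,P2) = 21.3591
Closest: P1 and P2

Closest pair: (6.5, 1.4) and (-14.5, 5.3), distance = 21.3591


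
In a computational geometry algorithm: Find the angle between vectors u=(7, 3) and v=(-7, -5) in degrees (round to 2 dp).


u.v = -64, |u| = sqrt(58) = 7.6158, |v| = sqrt(74) = 8.6023
cos(theta) = u.v/(|u||v|) = -64/sqrt(4292) = -0.9769
theta = acos(-0.9769) = 167.66 degrees

167.66 degrees


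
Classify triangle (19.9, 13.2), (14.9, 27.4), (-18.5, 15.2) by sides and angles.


Side lengths squared: AB^2=226.64, BC^2=1264.4, CA^2=1478.56
Sorted: [226.64, 1264.4, 1478.56]
By sides: Scalene, By angles: Acute

Scalene, Acute


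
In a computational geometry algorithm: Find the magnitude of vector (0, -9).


|u| = sqrt(0^2 + (-9)^2) = sqrt(81) = 9

9


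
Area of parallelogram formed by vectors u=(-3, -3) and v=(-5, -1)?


|u x v| = |(-3)*(-1) - (-3)*(-5)|
= |3 - 15| = 12

12


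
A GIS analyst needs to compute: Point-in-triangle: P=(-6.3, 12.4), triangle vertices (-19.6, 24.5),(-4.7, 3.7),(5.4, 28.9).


Cross products: AB x AP = 96.35, BC x BP = 128.19, CA x CP = 361.02
All same sign? yes

Yes, inside


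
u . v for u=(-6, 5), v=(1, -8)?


u . v = u_x*v_x + u_y*v_y = (-6)*1 + 5*(-8)
= (-6) + (-40) = -46

-46


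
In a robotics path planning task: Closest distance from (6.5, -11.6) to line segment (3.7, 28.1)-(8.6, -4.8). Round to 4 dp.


Project P onto AB: t = 1 (clamped to [0,1])
Closest point on segment: (8.6, -4.8)
Distance: 7.1169

7.1169


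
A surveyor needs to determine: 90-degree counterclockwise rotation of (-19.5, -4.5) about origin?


90° CCW: (x,y) -> (-y, x)
(-19.5,-4.5) -> (4.5, -19.5)

(4.5, -19.5)


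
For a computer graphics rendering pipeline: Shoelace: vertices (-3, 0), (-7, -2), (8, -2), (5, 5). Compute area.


Shoelace sum: ((-3)*(-2) - (-7)*0) + ((-7)*(-2) - 8*(-2)) + (8*5 - 5*(-2)) + (5*0 - (-3)*5)
= 101
Area = |101|/2 = 50.5

50.5


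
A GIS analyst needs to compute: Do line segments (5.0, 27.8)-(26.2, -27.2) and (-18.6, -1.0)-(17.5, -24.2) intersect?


Cross products: d1=1587.2, d2=93.54, d3=-1908.56, d4=-414.9
d1*d2 < 0 and d3*d4 < 0? no

No, they don't intersect


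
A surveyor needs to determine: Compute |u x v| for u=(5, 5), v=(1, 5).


|u x v| = |5*5 - 5*1|
= |25 - 5| = 20

20


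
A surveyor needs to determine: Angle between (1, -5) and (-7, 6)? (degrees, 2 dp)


u.v = -37, |u| = sqrt(26) = 5.099, |v| = sqrt(85) = 9.2195
cos(theta) = u.v/(|u||v|) = -37/sqrt(2210) = -0.787056
theta = acos(-0.787056) = 141.91 degrees

141.91 degrees


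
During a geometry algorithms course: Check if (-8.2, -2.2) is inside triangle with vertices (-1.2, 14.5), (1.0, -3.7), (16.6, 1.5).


Cross products: AB x AP = -164.14, BC x BP = 71.24, CA x CP = 388.26
All same sign? no

No, outside


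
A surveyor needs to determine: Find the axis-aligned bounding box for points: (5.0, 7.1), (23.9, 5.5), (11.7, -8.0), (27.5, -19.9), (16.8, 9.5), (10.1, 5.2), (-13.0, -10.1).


x range: [-13, 27.5]
y range: [-19.9, 9.5]
Bounding box: (-13,-19.9) to (27.5,9.5)

(-13,-19.9) to (27.5,9.5)


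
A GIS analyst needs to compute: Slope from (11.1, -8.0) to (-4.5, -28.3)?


slope = (y2-y1)/(x2-x1) = ((-28.3)-(-8))/((-4.5)-11.1) = (-20.3)/(-15.6) = 1.3013

1.3013


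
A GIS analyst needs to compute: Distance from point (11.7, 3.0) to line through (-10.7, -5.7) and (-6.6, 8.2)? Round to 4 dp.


|cross product| = 275.69
|line direction| = sqrt(210.02) = 14.4921
Distance = 275.69/sqrt(210.02) = 19.0235

19.0235


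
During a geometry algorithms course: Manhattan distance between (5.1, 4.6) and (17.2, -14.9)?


|5.1-17.2| + |4.6-(-14.9)| = 12.1 + 19.5 = 31.6

31.6


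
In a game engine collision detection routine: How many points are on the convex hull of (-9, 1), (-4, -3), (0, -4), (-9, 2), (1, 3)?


Convex hull vertices (CCW): (-9, 1), (-4, -3), (0, -4), (1, 3), (-9, 2)
Count = 5

5


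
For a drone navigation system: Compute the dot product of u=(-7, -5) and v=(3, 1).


u . v = u_x*v_x + u_y*v_y = (-7)*3 + (-5)*1
= (-21) + (-5) = -26

-26


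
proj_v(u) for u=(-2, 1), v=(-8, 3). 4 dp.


u.v = 19, |v| = sqrt(73) = 8.544
Scalar projection = u.v / |v| = 19 / sqrt(73) = 2.2238

2.2238


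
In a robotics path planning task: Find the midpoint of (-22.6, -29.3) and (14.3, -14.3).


M = (((-22.6)+14.3)/2, ((-29.3)+(-14.3))/2)
= (-4.15, -21.8)

(-4.15, -21.8)


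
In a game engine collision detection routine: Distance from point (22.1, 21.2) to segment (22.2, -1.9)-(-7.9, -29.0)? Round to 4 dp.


Project P onto AB: t = 0 (clamped to [0,1])
Closest point on segment: (22.2, -1.9)
Distance: 23.1002

23.1002


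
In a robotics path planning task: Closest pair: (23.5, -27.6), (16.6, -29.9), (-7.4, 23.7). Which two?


d(P0,P1) = 7.2732, d(P0,P2) = 59.8874, d(P1,P2) = 58.7278
Closest: P0 and P1

Closest pair: (23.5, -27.6) and (16.6, -29.9), distance = 7.2732


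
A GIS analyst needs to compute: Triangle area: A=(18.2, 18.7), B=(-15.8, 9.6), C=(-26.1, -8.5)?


Area = |x_A(y_B-y_C) + x_B(y_C-y_A) + x_C(y_A-y_B)|/2
= |329.42 + 429.76 + (-237.51)|/2
= 521.67/2 = 260.835

260.835


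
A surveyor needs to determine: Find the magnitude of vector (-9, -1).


|u| = sqrt((-9)^2 + (-1)^2) = sqrt(82) = 9.0554

9.0554


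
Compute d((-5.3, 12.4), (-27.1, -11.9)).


dx=-21.8, dy=-24.3
d^2 = (-21.8)^2 + (-24.3)^2 = 1065.73
d = sqrt(1065.73) = 32.6455

32.6455


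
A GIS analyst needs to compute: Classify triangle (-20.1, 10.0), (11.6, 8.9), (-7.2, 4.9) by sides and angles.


Side lengths squared: AB^2=1006.1, BC^2=369.44, CA^2=192.42
Sorted: [192.42, 369.44, 1006.1]
By sides: Scalene, By angles: Obtuse

Scalene, Obtuse


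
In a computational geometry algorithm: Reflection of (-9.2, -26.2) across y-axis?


Reflection over y-axis: (x,y) -> (-x,y)
(-9.2, -26.2) -> (9.2, -26.2)

(9.2, -26.2)


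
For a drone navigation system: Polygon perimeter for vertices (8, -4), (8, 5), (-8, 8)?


Sides: (8, -4)->(8, 5): sqrt(81) = 9, (8, 5)->(-8, 8): sqrt(265) = 16.278821, (-8, 8)->(8, -4): sqrt(400) = 20
Sum = 45.278821
Perimeter = 45.2788

45.2788


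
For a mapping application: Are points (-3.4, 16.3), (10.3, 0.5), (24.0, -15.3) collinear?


Cross product: (10.3-(-3.4))*((-15.3)-16.3) - (0.5-16.3)*(24-(-3.4))
= 0

Yes, collinear


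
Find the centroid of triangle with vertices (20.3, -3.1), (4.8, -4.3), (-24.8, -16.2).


Centroid = ((x_A+x_B+x_C)/3, (y_A+y_B+y_C)/3)
= ((20.3+4.8+(-24.8))/3, ((-3.1)+(-4.3)+(-16.2))/3)
= (0.1, -7.8667)

(0.1, -7.8667)


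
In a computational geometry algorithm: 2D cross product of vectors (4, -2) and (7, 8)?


u x v = u_x*v_y - u_y*v_x = 4*8 - (-2)*7
= 32 - (-14) = 46

46


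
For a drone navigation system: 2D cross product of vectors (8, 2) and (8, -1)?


u x v = u_x*v_y - u_y*v_x = 8*(-1) - 2*8
= (-8) - 16 = -24

-24


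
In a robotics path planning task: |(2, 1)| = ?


|u| = sqrt(2^2 + 1^2) = sqrt(5) = 2.2361

2.2361


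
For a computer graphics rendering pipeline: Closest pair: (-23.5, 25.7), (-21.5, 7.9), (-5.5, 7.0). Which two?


d(P0,P1) = 17.912, d(P0,P2) = 25.9555, d(P1,P2) = 16.0253
Closest: P1 and P2

Closest pair: (-21.5, 7.9) and (-5.5, 7.0), distance = 16.0253


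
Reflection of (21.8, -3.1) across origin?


Reflection over origin: (x,y) -> (-x,-y)
(21.8, -3.1) -> (-21.8, 3.1)

(-21.8, 3.1)


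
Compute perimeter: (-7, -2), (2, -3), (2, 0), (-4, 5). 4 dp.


Sides: (-7, -2)->(2, -3): sqrt(82) = 9.055385, (2, -3)->(2, 0): sqrt(9) = 3, (2, 0)->(-4, 5): sqrt(61) = 7.81025, (-4, 5)->(-7, -2): sqrt(58) = 7.615773
Sum = 27.481408
Perimeter = 27.4814

27.4814


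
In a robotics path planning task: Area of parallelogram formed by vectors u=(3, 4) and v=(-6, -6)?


|u x v| = |3*(-6) - 4*(-6)|
= |(-18) - (-24)| = 6

6


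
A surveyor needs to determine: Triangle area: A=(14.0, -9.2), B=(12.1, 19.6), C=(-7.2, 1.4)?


Area = |x_A(y_B-y_C) + x_B(y_C-y_A) + x_C(y_A-y_B)|/2
= |254.8 + 128.26 + 207.36|/2
= 590.42/2 = 295.21

295.21


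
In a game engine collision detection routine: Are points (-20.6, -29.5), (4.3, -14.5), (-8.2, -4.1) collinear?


Cross product: (4.3-(-20.6))*((-4.1)-(-29.5)) - ((-14.5)-(-29.5))*((-8.2)-(-20.6))
= 446.46

No, not collinear


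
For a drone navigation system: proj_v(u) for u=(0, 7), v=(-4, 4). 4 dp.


u.v = 28, |v| = sqrt(32) = 5.6569
Scalar projection = u.v / |v| = 28 / sqrt(32) = 4.9497

4.9497


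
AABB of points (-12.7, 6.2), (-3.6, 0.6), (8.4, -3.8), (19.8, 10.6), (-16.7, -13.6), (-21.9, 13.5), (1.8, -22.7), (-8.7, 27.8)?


x range: [-21.9, 19.8]
y range: [-22.7, 27.8]
Bounding box: (-21.9,-22.7) to (19.8,27.8)

(-21.9,-22.7) to (19.8,27.8)


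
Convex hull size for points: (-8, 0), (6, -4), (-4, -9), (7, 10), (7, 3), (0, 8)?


Convex hull vertices (CCW): (-8, 0), (-4, -9), (6, -4), (7, 3), (7, 10), (0, 8)
Count = 6

6


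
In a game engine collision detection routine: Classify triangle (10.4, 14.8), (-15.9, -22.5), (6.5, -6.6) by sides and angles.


Side lengths squared: AB^2=2082.98, BC^2=754.57, CA^2=473.17
Sorted: [473.17, 754.57, 2082.98]
By sides: Scalene, By angles: Obtuse

Scalene, Obtuse


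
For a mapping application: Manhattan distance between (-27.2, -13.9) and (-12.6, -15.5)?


|(-27.2)-(-12.6)| + |(-13.9)-(-15.5)| = 14.6 + 1.6 = 16.2

16.2


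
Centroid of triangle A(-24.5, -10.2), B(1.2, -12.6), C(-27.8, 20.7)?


Centroid = ((x_A+x_B+x_C)/3, (y_A+y_B+y_C)/3)
= (((-24.5)+1.2+(-27.8))/3, ((-10.2)+(-12.6)+20.7)/3)
= (-17.0333, -0.7)

(-17.0333, -0.7)


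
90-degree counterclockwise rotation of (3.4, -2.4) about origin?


90° CCW: (x,y) -> (-y, x)
(3.4,-2.4) -> (2.4, 3.4)

(2.4, 3.4)


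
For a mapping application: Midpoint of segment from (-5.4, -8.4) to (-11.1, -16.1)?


M = (((-5.4)+(-11.1))/2, ((-8.4)+(-16.1))/2)
= (-8.25, -12.25)

(-8.25, -12.25)


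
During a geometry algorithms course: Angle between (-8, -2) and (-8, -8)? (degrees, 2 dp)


u.v = 80, |u| = sqrt(68) = 8.2462, |v| = sqrt(128) = 11.3137
cos(theta) = u.v/(|u||v|) = 80/sqrt(8704) = 0.857493
theta = acos(0.857493) = 30.96 degrees

30.96 degrees


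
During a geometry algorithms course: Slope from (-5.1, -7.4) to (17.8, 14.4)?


slope = (y2-y1)/(x2-x1) = (14.4-(-7.4))/(17.8-(-5.1)) = 21.8/22.9 = 0.952

0.952


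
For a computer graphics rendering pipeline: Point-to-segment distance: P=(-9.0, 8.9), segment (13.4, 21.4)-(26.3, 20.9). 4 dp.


Project P onto AB: t = 0 (clamped to [0,1])
Closest point on segment: (13.4, 21.4)
Distance: 25.6517

25.6517


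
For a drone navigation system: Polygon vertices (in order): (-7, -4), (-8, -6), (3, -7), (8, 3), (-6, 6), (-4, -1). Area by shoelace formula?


Shoelace sum: ((-7)*(-6) - (-8)*(-4)) + ((-8)*(-7) - 3*(-6)) + (3*3 - 8*(-7)) + (8*6 - (-6)*3) + ((-6)*(-1) - (-4)*6) + ((-4)*(-4) - (-7)*(-1))
= 254
Area = |254|/2 = 127

127


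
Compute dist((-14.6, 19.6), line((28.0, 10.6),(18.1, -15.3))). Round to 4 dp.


|cross product| = 1192.44
|line direction| = sqrt(768.82) = 27.7276
Distance = 1192.44/sqrt(768.82) = 43.0055

43.0055


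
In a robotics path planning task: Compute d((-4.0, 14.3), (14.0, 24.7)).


dx=18, dy=10.4
d^2 = 18^2 + 10.4^2 = 432.16
d = sqrt(432.16) = 20.7885

20.7885


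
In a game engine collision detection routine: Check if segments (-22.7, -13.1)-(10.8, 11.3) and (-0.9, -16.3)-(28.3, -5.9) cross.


Cross products: d1=320.16, d2=684.24, d3=-639.12, d4=-1003.2
d1*d2 < 0 and d3*d4 < 0? no

No, they don't intersect


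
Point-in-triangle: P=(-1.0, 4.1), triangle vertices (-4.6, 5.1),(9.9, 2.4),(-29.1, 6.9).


Cross products: AB x AP = -4.78, BC x BP = -17.25, CA x CP = -18.02
All same sign? yes

Yes, inside


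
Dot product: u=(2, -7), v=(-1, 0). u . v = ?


u . v = u_x*v_x + u_y*v_y = 2*(-1) + (-7)*0
= (-2) + 0 = -2

-2


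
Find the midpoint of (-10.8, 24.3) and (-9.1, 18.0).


M = (((-10.8)+(-9.1))/2, (24.3+18)/2)
= (-9.95, 21.15)

(-9.95, 21.15)


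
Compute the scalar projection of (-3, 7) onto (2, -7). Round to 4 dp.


u.v = -55, |v| = sqrt(53) = 7.2801
Scalar projection = u.v / |v| = -55 / sqrt(53) = -7.5548

-7.5548


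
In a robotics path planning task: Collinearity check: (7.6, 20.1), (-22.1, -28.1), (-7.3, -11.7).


Cross product: ((-22.1)-7.6)*((-11.7)-20.1) - ((-28.1)-20.1)*((-7.3)-7.6)
= 226.28

No, not collinear


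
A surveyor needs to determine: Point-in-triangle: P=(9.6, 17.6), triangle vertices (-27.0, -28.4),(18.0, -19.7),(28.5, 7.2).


Cross products: AB x AP = 1751.58, BC x BP = 617.61, CA x CP = -1250.04
All same sign? no

No, outside


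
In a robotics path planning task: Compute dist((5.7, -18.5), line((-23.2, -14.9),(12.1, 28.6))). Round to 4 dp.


|cross product| = 1384.23
|line direction| = sqrt(3138.34) = 56.0209
Distance = 1384.23/sqrt(3138.34) = 24.7092

24.7092


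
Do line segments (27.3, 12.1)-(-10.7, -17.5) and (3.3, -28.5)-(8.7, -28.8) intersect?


Cross products: d1=226.44, d2=55.2, d3=832.4, d4=1003.64
d1*d2 < 0 and d3*d4 < 0? no

No, they don't intersect


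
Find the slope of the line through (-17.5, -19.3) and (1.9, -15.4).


slope = (y2-y1)/(x2-x1) = ((-15.4)-(-19.3))/(1.9-(-17.5)) = 3.9/19.4 = 0.201

0.201


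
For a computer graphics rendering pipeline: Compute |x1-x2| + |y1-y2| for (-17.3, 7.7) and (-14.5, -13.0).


|(-17.3)-(-14.5)| + |7.7-(-13)| = 2.8 + 20.7 = 23.5

23.5


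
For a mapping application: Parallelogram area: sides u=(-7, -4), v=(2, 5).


|u x v| = |(-7)*5 - (-4)*2|
= |(-35) - (-8)| = 27

27


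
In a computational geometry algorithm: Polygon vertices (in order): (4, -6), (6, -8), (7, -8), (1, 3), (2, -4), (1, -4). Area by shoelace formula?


Shoelace sum: (4*(-8) - 6*(-6)) + (6*(-8) - 7*(-8)) + (7*3 - 1*(-8)) + (1*(-4) - 2*3) + (2*(-4) - 1*(-4)) + (1*(-6) - 4*(-4))
= 37
Area = |37|/2 = 18.5

18.5


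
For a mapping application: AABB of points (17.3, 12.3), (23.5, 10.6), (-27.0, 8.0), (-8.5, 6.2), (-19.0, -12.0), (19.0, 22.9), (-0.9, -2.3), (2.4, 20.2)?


x range: [-27, 23.5]
y range: [-12, 22.9]
Bounding box: (-27,-12) to (23.5,22.9)

(-27,-12) to (23.5,22.9)


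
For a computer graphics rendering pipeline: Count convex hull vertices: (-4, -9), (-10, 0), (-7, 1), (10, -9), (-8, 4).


Convex hull vertices (CCW): (-10, 0), (-4, -9), (10, -9), (-8, 4)
Count = 4

4


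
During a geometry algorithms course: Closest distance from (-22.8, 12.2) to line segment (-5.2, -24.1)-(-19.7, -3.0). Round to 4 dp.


Project P onto AB: t = 1 (clamped to [0,1])
Closest point on segment: (-19.7, -3)
Distance: 15.5129

15.5129


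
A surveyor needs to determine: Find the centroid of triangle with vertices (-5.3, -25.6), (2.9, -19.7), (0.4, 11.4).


Centroid = ((x_A+x_B+x_C)/3, (y_A+y_B+y_C)/3)
= (((-5.3)+2.9+0.4)/3, ((-25.6)+(-19.7)+11.4)/3)
= (-0.6667, -11.3)

(-0.6667, -11.3)


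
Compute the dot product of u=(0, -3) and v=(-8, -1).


u . v = u_x*v_x + u_y*v_y = 0*(-8) + (-3)*(-1)
= 0 + 3 = 3

3


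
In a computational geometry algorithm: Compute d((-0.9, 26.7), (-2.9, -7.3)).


dx=-2, dy=-34
d^2 = (-2)^2 + (-34)^2 = 1160
d = sqrt(1160) = 34.0588

34.0588


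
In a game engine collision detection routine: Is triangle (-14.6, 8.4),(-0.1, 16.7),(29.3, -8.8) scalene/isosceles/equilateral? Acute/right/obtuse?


Side lengths squared: AB^2=279.14, BC^2=1514.61, CA^2=2223.05
Sorted: [279.14, 1514.61, 2223.05]
By sides: Scalene, By angles: Obtuse

Scalene, Obtuse


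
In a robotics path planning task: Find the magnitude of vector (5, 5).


|u| = sqrt(5^2 + 5^2) = sqrt(50) = 7.0711

7.0711


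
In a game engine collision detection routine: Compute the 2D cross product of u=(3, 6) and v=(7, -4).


u x v = u_x*v_y - u_y*v_x = 3*(-4) - 6*7
= (-12) - 42 = -54

-54


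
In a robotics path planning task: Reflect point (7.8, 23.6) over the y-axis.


Reflection over y-axis: (x,y) -> (-x,y)
(7.8, 23.6) -> (-7.8, 23.6)

(-7.8, 23.6)


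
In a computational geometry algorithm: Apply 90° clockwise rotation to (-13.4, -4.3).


90° CW: (x,y) -> (y, -x)
(-13.4,-4.3) -> (-4.3, 13.4)

(-4.3, 13.4)


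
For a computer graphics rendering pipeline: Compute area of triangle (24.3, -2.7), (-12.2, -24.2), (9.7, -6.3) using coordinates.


Area = |x_A(y_B-y_C) + x_B(y_C-y_A) + x_C(y_A-y_B)|/2
= |(-434.97) + 43.92 + 208.55|/2
= 182.5/2 = 91.25

91.25


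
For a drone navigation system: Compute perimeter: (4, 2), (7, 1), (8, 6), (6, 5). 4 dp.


Sides: (4, 2)->(7, 1): sqrt(10) = 3.162278, (7, 1)->(8, 6): sqrt(26) = 5.09902, (8, 6)->(6, 5): sqrt(5) = 2.236068, (6, 5)->(4, 2): sqrt(13) = 3.605551
Sum = 14.102917
Perimeter = 14.1029

14.1029


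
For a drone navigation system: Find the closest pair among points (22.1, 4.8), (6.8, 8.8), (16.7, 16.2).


d(P0,P1) = 15.8142, d(P0,P2) = 12.6143, d(P1,P2) = 12.36
Closest: P1 and P2

Closest pair: (6.8, 8.8) and (16.7, 16.2), distance = 12.36


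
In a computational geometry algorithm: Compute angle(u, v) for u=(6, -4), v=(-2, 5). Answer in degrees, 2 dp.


u.v = -32, |u| = sqrt(52) = 7.2111, |v| = sqrt(29) = 5.3852
cos(theta) = u.v/(|u||v|) = -32/sqrt(1508) = -0.824042
theta = acos(-0.824042) = 145.49 degrees

145.49 degrees


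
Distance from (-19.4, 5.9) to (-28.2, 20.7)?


dx=-8.8, dy=14.8
d^2 = (-8.8)^2 + 14.8^2 = 296.48
d = sqrt(296.48) = 17.2186

17.2186


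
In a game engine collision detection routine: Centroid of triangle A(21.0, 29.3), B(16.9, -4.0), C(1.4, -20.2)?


Centroid = ((x_A+x_B+x_C)/3, (y_A+y_B+y_C)/3)
= ((21+16.9+1.4)/3, (29.3+(-4)+(-20.2))/3)
= (13.1, 1.7)

(13.1, 1.7)


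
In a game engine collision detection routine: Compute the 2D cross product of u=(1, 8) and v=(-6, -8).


u x v = u_x*v_y - u_y*v_x = 1*(-8) - 8*(-6)
= (-8) - (-48) = 40

40


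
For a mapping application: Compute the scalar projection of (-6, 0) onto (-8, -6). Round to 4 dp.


u.v = 48, |v| = sqrt(100) = 10
Scalar projection = u.v / |v| = 48 / sqrt(100) = 4.8

4.8


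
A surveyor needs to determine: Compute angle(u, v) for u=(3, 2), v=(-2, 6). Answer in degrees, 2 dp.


u.v = 6, |u| = sqrt(13) = 3.6056, |v| = sqrt(40) = 6.3246
cos(theta) = u.v/(|u||v|) = 6/sqrt(520) = 0.263117
theta = acos(0.263117) = 74.74 degrees

74.74 degrees


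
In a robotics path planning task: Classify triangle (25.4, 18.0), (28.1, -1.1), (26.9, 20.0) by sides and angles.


Side lengths squared: AB^2=372.1, BC^2=446.65, CA^2=6.25
Sorted: [6.25, 372.1, 446.65]
By sides: Scalene, By angles: Obtuse

Scalene, Obtuse


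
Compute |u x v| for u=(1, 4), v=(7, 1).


|u x v| = |1*1 - 4*7|
= |1 - 28| = 27

27


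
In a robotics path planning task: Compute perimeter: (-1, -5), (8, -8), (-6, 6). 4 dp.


Sides: (-1, -5)->(8, -8): sqrt(90) = 9.486833, (8, -8)->(-6, 6): sqrt(392) = 19.79899, (-6, 6)->(-1, -5): sqrt(146) = 12.083046
Sum = 41.368869
Perimeter = 41.3689

41.3689


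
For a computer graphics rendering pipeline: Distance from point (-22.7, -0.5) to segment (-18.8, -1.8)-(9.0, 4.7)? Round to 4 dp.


Project P onto AB: t = 0 (clamped to [0,1])
Closest point on segment: (-18.8, -1.8)
Distance: 4.111

4.111


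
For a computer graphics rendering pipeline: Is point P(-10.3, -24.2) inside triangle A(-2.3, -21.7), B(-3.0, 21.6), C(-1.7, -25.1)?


Cross products: AB x AP = 348.15, BC x BP = -400.45, CA x CP = 28.7
All same sign? no

No, outside


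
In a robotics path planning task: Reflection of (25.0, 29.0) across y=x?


Reflection over y=x: (x,y) -> (y,x)
(25, 29) -> (29, 25)

(29, 25)


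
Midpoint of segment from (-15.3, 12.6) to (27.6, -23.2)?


M = (((-15.3)+27.6)/2, (12.6+(-23.2))/2)
= (6.15, -5.3)

(6.15, -5.3)


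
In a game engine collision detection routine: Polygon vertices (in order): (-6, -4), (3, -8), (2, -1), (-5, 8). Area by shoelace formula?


Shoelace sum: ((-6)*(-8) - 3*(-4)) + (3*(-1) - 2*(-8)) + (2*8 - (-5)*(-1)) + ((-5)*(-4) - (-6)*8)
= 152
Area = |152|/2 = 76

76


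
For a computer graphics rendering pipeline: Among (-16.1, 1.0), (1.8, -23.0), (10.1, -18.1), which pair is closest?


d(P0,P1) = 29.9401, d(P0,P2) = 32.423, d(P1,P2) = 9.6385
Closest: P1 and P2

Closest pair: (1.8, -23.0) and (10.1, -18.1), distance = 9.6385


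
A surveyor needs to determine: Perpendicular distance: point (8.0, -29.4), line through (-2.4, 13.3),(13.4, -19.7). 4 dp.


|cross product| = 331.46
|line direction| = sqrt(1338.64) = 36.5874
Distance = 331.46/sqrt(1338.64) = 9.0594

9.0594


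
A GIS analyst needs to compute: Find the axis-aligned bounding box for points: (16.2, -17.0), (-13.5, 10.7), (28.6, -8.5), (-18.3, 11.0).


x range: [-18.3, 28.6]
y range: [-17, 11]
Bounding box: (-18.3,-17) to (28.6,11)

(-18.3,-17) to (28.6,11)


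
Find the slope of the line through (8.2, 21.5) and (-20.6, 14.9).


slope = (y2-y1)/(x2-x1) = (14.9-21.5)/((-20.6)-8.2) = (-6.6)/(-28.8) = 0.2292

0.2292


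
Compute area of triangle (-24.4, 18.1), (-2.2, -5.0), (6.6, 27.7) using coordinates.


Area = |x_A(y_B-y_C) + x_B(y_C-y_A) + x_C(y_A-y_B)|/2
= |797.88 + (-21.12) + 152.46|/2
= 929.22/2 = 464.61

464.61


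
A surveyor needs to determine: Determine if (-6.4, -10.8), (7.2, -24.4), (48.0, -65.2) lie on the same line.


Cross product: (7.2-(-6.4))*((-65.2)-(-10.8)) - ((-24.4)-(-10.8))*(48-(-6.4))
= 0

Yes, collinear


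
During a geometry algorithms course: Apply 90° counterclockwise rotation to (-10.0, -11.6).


90° CCW: (x,y) -> (-y, x)
(-10,-11.6) -> (11.6, -10)

(11.6, -10)


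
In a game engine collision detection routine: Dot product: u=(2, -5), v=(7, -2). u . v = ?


u . v = u_x*v_x + u_y*v_y = 2*7 + (-5)*(-2)
= 14 + 10 = 24

24


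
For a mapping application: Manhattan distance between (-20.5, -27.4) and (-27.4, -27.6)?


|(-20.5)-(-27.4)| + |(-27.4)-(-27.6)| = 6.9 + 0.2 = 7.1

7.1


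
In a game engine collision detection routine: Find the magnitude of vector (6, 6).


|u| = sqrt(6^2 + 6^2) = sqrt(72) = 8.4853

8.4853


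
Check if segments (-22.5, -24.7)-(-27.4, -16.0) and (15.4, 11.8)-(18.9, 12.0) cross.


Cross products: d1=-120.17, d2=-88.74, d3=-508.58, d4=-540.01
d1*d2 < 0 and d3*d4 < 0? no

No, they don't intersect


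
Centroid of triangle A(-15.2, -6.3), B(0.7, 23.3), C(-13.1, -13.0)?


Centroid = ((x_A+x_B+x_C)/3, (y_A+y_B+y_C)/3)
= (((-15.2)+0.7+(-13.1))/3, ((-6.3)+23.3+(-13))/3)
= (-9.2, 1.3333)

(-9.2, 1.3333)


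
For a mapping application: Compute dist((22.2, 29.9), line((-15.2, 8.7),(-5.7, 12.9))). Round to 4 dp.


|cross product| = 44.32
|line direction| = sqrt(107.89) = 10.387
Distance = 44.32/sqrt(107.89) = 4.2669

4.2669


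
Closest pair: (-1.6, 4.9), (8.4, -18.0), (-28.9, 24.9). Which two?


d(P0,P1) = 24.9882, d(P0,P2) = 33.8421, d(P1,P2) = 56.848
Closest: P0 and P1

Closest pair: (-1.6, 4.9) and (8.4, -18.0), distance = 24.9882


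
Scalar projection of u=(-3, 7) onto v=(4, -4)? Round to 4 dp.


u.v = -40, |v| = sqrt(32) = 5.6569
Scalar projection = u.v / |v| = -40 / sqrt(32) = -7.0711

-7.0711


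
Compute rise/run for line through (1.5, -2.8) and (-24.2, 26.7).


slope = (y2-y1)/(x2-x1) = (26.7-(-2.8))/((-24.2)-1.5) = 29.5/(-25.7) = -1.1479

-1.1479


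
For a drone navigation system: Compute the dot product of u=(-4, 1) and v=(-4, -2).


u . v = u_x*v_x + u_y*v_y = (-4)*(-4) + 1*(-2)
= 16 + (-2) = 14

14


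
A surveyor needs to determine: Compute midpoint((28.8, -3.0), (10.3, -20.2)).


M = ((28.8+10.3)/2, ((-3)+(-20.2))/2)
= (19.55, -11.6)

(19.55, -11.6)


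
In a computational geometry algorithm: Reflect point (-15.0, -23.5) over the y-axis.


Reflection over y-axis: (x,y) -> (-x,y)
(-15, -23.5) -> (15, -23.5)

(15, -23.5)


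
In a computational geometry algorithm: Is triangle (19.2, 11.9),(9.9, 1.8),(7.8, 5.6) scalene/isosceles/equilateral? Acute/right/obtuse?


Side lengths squared: AB^2=188.5, BC^2=18.85, CA^2=169.65
Sorted: [18.85, 169.65, 188.5]
By sides: Scalene, By angles: Right

Scalene, Right


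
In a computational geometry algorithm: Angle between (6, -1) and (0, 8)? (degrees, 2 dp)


u.v = -8, |u| = sqrt(37) = 6.0828, |v| = sqrt(64) = 8
cos(theta) = u.v/(|u||v|) = -8/sqrt(2368) = -0.164399
theta = acos(-0.164399) = 99.46 degrees

99.46 degrees


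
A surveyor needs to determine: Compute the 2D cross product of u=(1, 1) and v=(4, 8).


u x v = u_x*v_y - u_y*v_x = 1*8 - 1*4
= 8 - 4 = 4

4


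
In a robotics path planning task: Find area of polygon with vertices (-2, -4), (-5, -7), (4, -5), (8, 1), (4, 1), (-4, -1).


Shoelace sum: ((-2)*(-7) - (-5)*(-4)) + ((-5)*(-5) - 4*(-7)) + (4*1 - 8*(-5)) + (8*1 - 4*1) + (4*(-1) - (-4)*1) + ((-4)*(-4) - (-2)*(-1))
= 109
Area = |109|/2 = 54.5

54.5


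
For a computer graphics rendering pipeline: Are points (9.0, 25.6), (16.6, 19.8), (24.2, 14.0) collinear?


Cross product: (16.6-9)*(14-25.6) - (19.8-25.6)*(24.2-9)
= 0

Yes, collinear


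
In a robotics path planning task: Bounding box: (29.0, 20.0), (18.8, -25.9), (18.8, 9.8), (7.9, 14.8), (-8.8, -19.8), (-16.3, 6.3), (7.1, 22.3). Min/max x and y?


x range: [-16.3, 29]
y range: [-25.9, 22.3]
Bounding box: (-16.3,-25.9) to (29,22.3)

(-16.3,-25.9) to (29,22.3)


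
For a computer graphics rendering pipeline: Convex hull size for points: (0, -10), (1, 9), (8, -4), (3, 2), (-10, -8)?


Convex hull vertices (CCW): (-10, -8), (0, -10), (8, -4), (1, 9)
Count = 4

4


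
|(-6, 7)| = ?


|u| = sqrt((-6)^2 + 7^2) = sqrt(85) = 9.2195

9.2195


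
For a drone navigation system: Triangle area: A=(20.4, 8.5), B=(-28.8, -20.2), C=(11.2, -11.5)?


Area = |x_A(y_B-y_C) + x_B(y_C-y_A) + x_C(y_A-y_B)|/2
= |(-177.48) + 576 + 321.44|/2
= 719.96/2 = 359.98

359.98


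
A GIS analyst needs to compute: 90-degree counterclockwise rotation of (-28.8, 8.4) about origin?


90° CCW: (x,y) -> (-y, x)
(-28.8,8.4) -> (-8.4, -28.8)

(-8.4, -28.8)


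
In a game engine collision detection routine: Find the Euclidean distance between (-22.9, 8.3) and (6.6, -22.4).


dx=29.5, dy=-30.7
d^2 = 29.5^2 + (-30.7)^2 = 1812.74
d = sqrt(1812.74) = 42.5763

42.5763


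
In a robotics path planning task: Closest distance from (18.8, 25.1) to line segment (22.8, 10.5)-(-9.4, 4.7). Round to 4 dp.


Project P onto AB: t = 0.0412 (clamped to [0,1])
Closest point on segment: (21.4729, 10.261)
Distance: 15.0779

15.0779


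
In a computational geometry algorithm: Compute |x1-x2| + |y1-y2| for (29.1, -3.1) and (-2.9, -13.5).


|29.1-(-2.9)| + |(-3.1)-(-13.5)| = 32 + 10.4 = 42.4

42.4


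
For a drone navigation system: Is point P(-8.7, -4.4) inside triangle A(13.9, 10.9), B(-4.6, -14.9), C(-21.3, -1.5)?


Cross products: AB x AP = -300.03, BC x BP = -120.41, CA x CP = -258.32
All same sign? yes

Yes, inside


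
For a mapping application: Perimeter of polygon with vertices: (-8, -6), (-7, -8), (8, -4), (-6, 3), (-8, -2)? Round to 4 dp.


Sides: (-8, -6)->(-7, -8): sqrt(5) = 2.236068, (-7, -8)->(8, -4): sqrt(241) = 15.524175, (8, -4)->(-6, 3): sqrt(245) = 15.652476, (-6, 3)->(-8, -2): sqrt(29) = 5.385165, (-8, -2)->(-8, -6): sqrt(16) = 4
Sum = 42.797884
Perimeter = 42.7979

42.7979


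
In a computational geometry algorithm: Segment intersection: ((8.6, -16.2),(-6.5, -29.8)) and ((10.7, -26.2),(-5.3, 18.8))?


Cross products: d1=-65.5, d2=831.6, d3=179.56, d4=-717.54
d1*d2 < 0 and d3*d4 < 0? yes

Yes, they intersect


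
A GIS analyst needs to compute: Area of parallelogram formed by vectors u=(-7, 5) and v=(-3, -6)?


|u x v| = |(-7)*(-6) - 5*(-3)|
= |42 - (-15)| = 57

57


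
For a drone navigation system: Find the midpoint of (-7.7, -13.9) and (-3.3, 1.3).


M = (((-7.7)+(-3.3))/2, ((-13.9)+1.3)/2)
= (-5.5, -6.3)

(-5.5, -6.3)


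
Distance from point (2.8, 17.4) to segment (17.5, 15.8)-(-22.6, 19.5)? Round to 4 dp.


Project P onto AB: t = 0.3671 (clamped to [0,1])
Closest point on segment: (2.7777, 17.1584)
Distance: 0.2426

0.2426


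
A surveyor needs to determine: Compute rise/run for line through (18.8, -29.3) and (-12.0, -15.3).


slope = (y2-y1)/(x2-x1) = ((-15.3)-(-29.3))/((-12)-18.8) = 14/(-30.8) = -0.4545

-0.4545


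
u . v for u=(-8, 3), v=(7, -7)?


u . v = u_x*v_x + u_y*v_y = (-8)*7 + 3*(-7)
= (-56) + (-21) = -77

-77


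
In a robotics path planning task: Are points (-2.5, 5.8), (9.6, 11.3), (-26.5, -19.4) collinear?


Cross product: (9.6-(-2.5))*((-19.4)-5.8) - (11.3-5.8)*((-26.5)-(-2.5))
= -172.92

No, not collinear


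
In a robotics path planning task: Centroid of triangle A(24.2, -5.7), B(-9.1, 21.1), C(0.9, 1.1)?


Centroid = ((x_A+x_B+x_C)/3, (y_A+y_B+y_C)/3)
= ((24.2+(-9.1)+0.9)/3, ((-5.7)+21.1+1.1)/3)
= (5.3333, 5.5)

(5.3333, 5.5)


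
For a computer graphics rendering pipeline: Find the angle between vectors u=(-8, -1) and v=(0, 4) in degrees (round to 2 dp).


u.v = -4, |u| = sqrt(65) = 8.0623, |v| = sqrt(16) = 4
cos(theta) = u.v/(|u||v|) = -4/sqrt(1040) = -0.124035
theta = acos(-0.124035) = 97.13 degrees

97.13 degrees


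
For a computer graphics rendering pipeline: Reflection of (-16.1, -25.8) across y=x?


Reflection over y=x: (x,y) -> (y,x)
(-16.1, -25.8) -> (-25.8, -16.1)

(-25.8, -16.1)


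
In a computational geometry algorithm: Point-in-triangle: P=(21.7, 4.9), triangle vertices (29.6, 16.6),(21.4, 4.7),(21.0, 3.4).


Cross products: AB x AP = 1.93, BC x BP = 0.31, CA x CP = 3.66
All same sign? yes

Yes, inside


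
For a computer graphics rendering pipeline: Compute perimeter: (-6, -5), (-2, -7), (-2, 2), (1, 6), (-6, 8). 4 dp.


Sides: (-6, -5)->(-2, -7): sqrt(20) = 4.472136, (-2, -7)->(-2, 2): sqrt(81) = 9, (-2, 2)->(1, 6): sqrt(25) = 5, (1, 6)->(-6, 8): sqrt(53) = 7.28011, (-6, 8)->(-6, -5): sqrt(169) = 13
Sum = 38.752246
Perimeter = 38.7522

38.7522


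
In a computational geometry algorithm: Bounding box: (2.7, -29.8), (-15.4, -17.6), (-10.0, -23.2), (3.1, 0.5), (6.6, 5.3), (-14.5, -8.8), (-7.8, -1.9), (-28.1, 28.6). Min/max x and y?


x range: [-28.1, 6.6]
y range: [-29.8, 28.6]
Bounding box: (-28.1,-29.8) to (6.6,28.6)

(-28.1,-29.8) to (6.6,28.6)


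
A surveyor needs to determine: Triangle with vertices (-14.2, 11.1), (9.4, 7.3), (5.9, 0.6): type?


Side lengths squared: AB^2=571.4, BC^2=57.14, CA^2=514.26
Sorted: [57.14, 514.26, 571.4]
By sides: Scalene, By angles: Right

Scalene, Right


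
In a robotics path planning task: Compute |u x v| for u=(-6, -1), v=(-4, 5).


|u x v| = |(-6)*5 - (-1)*(-4)|
= |(-30) - 4| = 34

34
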